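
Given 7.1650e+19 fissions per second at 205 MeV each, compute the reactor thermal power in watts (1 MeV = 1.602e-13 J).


P = fission_rate * E_MeV * 1.602e-13
P = 7.1650e+19 * 205 * 1.602e-13
P = 2.3531e+09 W

2.3531e+09


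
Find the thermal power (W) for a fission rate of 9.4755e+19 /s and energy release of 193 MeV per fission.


P = fission_rate * E_MeV * 1.602e-13
P = 9.4755e+19 * 193 * 1.602e-13
P = 2.9297e+09 W

2.9297e+09


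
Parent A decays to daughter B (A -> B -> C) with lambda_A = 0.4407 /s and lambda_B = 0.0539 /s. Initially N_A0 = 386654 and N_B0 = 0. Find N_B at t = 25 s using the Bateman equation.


N_B(t) = lambda_A * N_A0 / (lambda_B - lambda_A) * [exp(-lambda_A*t) - exp(-lambda_B*t)]
exp(-0.4407*25) = 1.641196e-05; exp(-0.0539*25) = 0.2598892
N_B = 0.4407 * 386654 / (0.0539 - 0.4407) * (1.641196e-05 - 0.2598892)
N_B = 114483

114483


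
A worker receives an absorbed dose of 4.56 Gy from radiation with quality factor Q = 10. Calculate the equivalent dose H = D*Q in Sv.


H = D * Q
H = 4.56 * 10
H = 45.600 Sv

45.600


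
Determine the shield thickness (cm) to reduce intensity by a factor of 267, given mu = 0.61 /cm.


x = ln(factor) / mu
x = ln(267) / 0.61
x = 9.1594 cm

9.1594


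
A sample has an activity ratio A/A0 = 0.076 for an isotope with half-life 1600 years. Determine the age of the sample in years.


lambda = ln(2) / t_half = ln(2) / 1600 = 4.332170e-04 /yr
t = -ln(A/A0) / lambda
t = -ln(0.076) / 4.332170e-04
t = 5948.6 yr

5948.6


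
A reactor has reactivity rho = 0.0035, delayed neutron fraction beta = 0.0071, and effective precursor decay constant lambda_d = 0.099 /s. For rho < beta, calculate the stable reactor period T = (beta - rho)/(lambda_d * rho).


T = (beta - rho) / (lambda_d * rho)
T = (0.0071 - 0.0035) / (0.099 * 0.0035)
T = 10.390 s

10.390


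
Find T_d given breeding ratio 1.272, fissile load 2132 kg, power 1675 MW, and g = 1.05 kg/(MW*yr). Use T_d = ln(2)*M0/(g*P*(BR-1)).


Breeding gain G = BR - 1 = 1.272 - 1 = 0.272
Fissile production rate = g * P * G = 1.05 * 1675 * 0.272 = 478.38 kg/yr
T_d = ln(2) * M0 / (g * P * G)
T_d = ln(2) * 2132 / 478.38 = 3.0892 yr

3.0892


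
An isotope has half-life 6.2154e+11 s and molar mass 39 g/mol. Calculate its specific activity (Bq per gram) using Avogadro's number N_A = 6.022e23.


lambda = ln(2) / t_half = ln(2) / 6.2154e+11 = 1.115209e-12 /s
SA = lambda * N_A / M
SA = 1.115209e-12 * 6.022e23 / 39
SA = 1.7220e+10 Bq/g

1.7220e+10


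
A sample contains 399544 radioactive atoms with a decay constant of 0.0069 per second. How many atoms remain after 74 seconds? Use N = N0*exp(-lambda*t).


N = N0 * exp(-lambda * t)
N = 399544 * exp(-0.0069 * 74)
N = 239780

239780


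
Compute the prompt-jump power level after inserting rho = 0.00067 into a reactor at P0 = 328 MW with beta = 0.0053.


P1/P0 = beta / (beta - rho)
P1/P0 = 0.0053 / (0.0053 - 0.00067) = 1.144708
P1 = 328 * 1.144708 = 375.46 MW

375.46


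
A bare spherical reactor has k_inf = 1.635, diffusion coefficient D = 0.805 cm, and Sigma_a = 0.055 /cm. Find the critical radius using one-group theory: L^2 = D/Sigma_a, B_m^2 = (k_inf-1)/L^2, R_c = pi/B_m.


L^2 = D / Sigma_a = 0.805 / 0.055 = 14.63636 cm^2
B_m^2 = (k_inf - 1) / L^2 = (1.635 - 1) / 14.63636 = 0.04338510 /cm^2
For a bare sphere: B_g = pi/R, so R_c = pi / sqrt(B_m^2)
R_c = pi / sqrt(0.04338510) = 15.083 cm

15.083


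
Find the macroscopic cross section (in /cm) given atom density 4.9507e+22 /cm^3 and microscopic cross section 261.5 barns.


Sigma = N * sigma_barns * 1e-24
Sigma = 4.9507e+22 * 261.5 * 1e-24
Sigma = 12.946 /cm

12.946


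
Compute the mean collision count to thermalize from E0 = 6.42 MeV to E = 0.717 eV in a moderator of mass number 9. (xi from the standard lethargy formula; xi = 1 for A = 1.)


xi = 1 + (A-1)^2/(2A)*ln((A-1)/(A+1)) = 0.2066007 (for A = 9)
n = ln(E0/E) / xi
n = ln(6.42e6 / 0.717) / 0.2066007
n = ln(8.953975e+06) / 0.2066007 = 77.481

77.481


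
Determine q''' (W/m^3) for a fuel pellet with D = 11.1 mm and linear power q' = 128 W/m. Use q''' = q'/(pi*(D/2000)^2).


r = D / 2 / 1000 = 11.1 / 2 / 1000 = 0.00555 m
q''' = q' / (pi * r^2)
q''' = 128 / (pi * 0.00555^2)
q''' = 1.3227e+06 W/m^3

1.3227e+06


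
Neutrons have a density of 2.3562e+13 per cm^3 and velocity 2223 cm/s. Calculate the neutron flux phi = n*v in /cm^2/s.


phi = n * v
phi = 2.3562e+13 * 2223
phi = 5.2378e+16 /cm^2/s

5.2378e+16


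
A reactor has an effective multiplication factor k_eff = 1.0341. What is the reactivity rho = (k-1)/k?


rho = (k_eff - 1) / k_eff
rho = (1.0341 - 1) / 1.0341
rho = 0.032976

0.032976


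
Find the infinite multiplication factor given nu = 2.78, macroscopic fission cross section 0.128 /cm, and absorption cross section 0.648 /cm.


k_inf = nu * Sigma_f / Sigma_a
k_inf = 2.78 * 0.128 / 0.648
k_inf = 0.54914

0.54914


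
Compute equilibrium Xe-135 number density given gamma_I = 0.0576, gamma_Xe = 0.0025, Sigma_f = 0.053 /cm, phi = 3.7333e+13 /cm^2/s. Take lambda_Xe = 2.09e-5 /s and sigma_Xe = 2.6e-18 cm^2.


Xe_eq = (gamma_I + gamma_Xe) * Sigma_f * phi / (lambda_Xe + sigma_Xe * phi)
Numerator = (0.0576 + 0.0025) * 0.053 * 3.7333e+13 = 1.189168e+11
Denominator = 2.09e-5 + 2.6e-18 * 3.7333e+13 = 1.179658e-04
Xe_eq = 1.189168e+11 / 1.179658e-04 = 1.0081e+15 /cm^3

1.0081e+15


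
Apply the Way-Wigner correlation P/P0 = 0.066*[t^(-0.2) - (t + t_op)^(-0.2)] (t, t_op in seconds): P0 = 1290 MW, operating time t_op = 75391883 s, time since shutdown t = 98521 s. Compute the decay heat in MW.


P/P0 = 0.066 * [t^(-0.2) - (t + t_op)^(-0.2)]
P/P0 = 0.066 * [98521^(-0.2) - (98521 + 75391883)^(-0.2)]
P/P0 = 0.066 * [0.1002985 - 0.02657184] = 0.004865960
P = 1290 * 0.004865960 = 6.2771 MW

6.2771


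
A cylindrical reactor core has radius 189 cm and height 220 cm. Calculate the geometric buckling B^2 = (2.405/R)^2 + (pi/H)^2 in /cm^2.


B^2 = (2.405/R)^2 + (pi/H)^2
B^2 = (2.405/189)^2 + (pi/220)^2
B^2 = 3.6584e-04 /cm^2

3.6584e-04


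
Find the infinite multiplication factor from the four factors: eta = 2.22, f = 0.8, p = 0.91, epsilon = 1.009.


k_inf = eta * f * p * epsilon
k_inf = 2.22 * 0.8 * 0.91 * 1.009
k_inf = 1.6307

1.6307


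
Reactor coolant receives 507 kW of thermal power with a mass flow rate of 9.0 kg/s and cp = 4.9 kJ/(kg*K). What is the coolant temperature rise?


dT = Q / (m_dot * cp)
dT = 507 / (9.0 * 4.9)
dT = 11.497 C

11.497


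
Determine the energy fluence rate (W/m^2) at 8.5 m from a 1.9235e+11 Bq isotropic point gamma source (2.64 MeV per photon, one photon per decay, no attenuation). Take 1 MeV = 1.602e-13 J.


psi = A * E * 1.602e-13 / (4*pi*r^2)
psi = 1.9235e+11 * 2.64 * 1.602e-13 / (4*pi*8.5^2)
psi = 8.9601e-05 W/m^2

8.9601e-05


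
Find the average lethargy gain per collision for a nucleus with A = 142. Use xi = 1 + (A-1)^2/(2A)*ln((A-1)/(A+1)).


xi = 1 + (A-1)^2/(2A) * ln((A-1)/(A+1))
xi = 1 + (142-1)^2/(2*142) * ln((142-1)/(142 +1))
xi = 0.014019

0.014019


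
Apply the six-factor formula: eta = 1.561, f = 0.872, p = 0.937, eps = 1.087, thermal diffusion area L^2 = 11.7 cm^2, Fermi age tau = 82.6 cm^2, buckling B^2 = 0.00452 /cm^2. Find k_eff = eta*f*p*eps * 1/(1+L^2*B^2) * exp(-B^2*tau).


k_inf = eta*f*p*eps = 1.561*0.872*0.937*1.087 = 1.386400
P_TNL = 1/(1 + L^2*B^2) = 1/(1 + 11.7*0.00452) = 0.9497722
P_FNL = exp(-B^2*tau) = exp(-0.00452*82.6) = 0.6884229
k_eff = k_inf * P_TNL * P_FNL = 1.386400 * 0.9497722 * 0.6884229
k_eff = 0.90649

0.90649


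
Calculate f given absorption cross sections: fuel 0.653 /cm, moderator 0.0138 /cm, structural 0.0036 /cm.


f = Sigma_a_fuel / (Sigma_a_fuel + Sigma_a_mod + Sigma_a_other)
f = 0.653 / (0.653 + 0.0138 + 0.0036)
f = 0.97405

0.97405


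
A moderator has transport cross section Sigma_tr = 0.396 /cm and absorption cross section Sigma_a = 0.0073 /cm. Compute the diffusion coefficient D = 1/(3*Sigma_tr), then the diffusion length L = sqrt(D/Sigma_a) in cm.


D = 1 / (3 * Sigma_tr) = 1 / (3 * 0.396) = 0.8417508 cm
L = sqrt(D / Sigma_a)
L = sqrt(0.8417508 / 0.0073)
L = 10.738 cm

10.738


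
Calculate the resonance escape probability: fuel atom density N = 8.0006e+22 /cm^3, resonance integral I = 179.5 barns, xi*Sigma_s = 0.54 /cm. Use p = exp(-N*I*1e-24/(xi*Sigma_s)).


p = exp(-N * I * 1e-24 / (xi*Sigma_s))
p = exp(-8.0006e+22 * 179.5 * 1e-24 / 0.54)
p = 2.8191e-12

2.8191e-12


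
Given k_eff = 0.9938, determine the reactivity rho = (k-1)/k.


rho = (k_eff - 1) / k_eff
rho = (0.9938 - 1) / 0.9938
rho = -0.0062387

-0.0062387


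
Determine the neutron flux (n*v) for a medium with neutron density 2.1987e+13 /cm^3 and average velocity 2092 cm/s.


phi = n * v
phi = 2.1987e+13 * 2092
phi = 4.5997e+16 /cm^2/s

4.5997e+16


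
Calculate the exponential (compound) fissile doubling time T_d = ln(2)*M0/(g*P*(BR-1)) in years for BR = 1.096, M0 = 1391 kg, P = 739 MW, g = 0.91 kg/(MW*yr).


Breeding gain G = BR - 1 = 1.096 - 1 = 0.096
Fissile production rate = g * P * G = 0.91 * 739 * 0.096 = 64.55904 kg/yr
T_d = ln(2) * M0 / (g * P * G)
T_d = ln(2) * 1391 / 64.55904 = 14.935 yr

14.935


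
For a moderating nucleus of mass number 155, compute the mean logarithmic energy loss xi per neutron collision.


xi = 1 + (A-1)^2/(2A) * ln((A-1)/(A+1))
xi = 1 + (155-1)^2/(2*155) * ln((155-1)/(155 +1))
xi = 0.012848

0.012848


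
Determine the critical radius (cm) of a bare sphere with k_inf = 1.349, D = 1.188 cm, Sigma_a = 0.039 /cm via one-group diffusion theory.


L^2 = D / Sigma_a = 1.188 / 0.039 = 30.46154 cm^2
B_m^2 = (k_inf - 1) / L^2 = (1.349 - 1) / 30.46154 = 0.01145707 /cm^2
For a bare sphere: B_g = pi/R, so R_c = pi / sqrt(B_m^2)
R_c = pi / sqrt(0.01145707) = 29.350 cm

29.350


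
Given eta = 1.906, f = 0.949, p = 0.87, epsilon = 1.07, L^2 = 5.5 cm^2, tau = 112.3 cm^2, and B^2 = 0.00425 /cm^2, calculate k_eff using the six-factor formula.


k_inf = eta*f*p*eps = 1.906*0.949*0.87*1.07 = 1.683806
P_TNL = 1/(1 + L^2*B^2) = 1/(1 + 5.5*0.00425) = 0.9771589
P_FNL = exp(-B^2*tau) = exp(-0.00425*112.3) = 0.6204719
k_eff = k_inf * P_TNL * P_FNL = 1.683806 * 0.9771589 * 0.6204719
k_eff = 1.0209

1.0209


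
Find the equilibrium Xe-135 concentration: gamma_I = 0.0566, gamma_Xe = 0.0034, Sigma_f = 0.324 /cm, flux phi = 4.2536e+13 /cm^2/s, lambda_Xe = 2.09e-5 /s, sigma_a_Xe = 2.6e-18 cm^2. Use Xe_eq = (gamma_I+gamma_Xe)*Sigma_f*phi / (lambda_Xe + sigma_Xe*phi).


Xe_eq = (gamma_I + gamma_Xe) * Sigma_f * phi / (lambda_Xe + sigma_Xe * phi)
Numerator = (0.0566 + 0.0034) * 0.324 * 4.2536e+13 = 8.268998e+11
Denominator = 2.09e-5 + 2.6e-18 * 4.2536e+13 = 1.314936e-04
Xe_eq = 8.268998e+11 / 1.314936e-04 = 6.2885e+15 /cm^3

6.2885e+15


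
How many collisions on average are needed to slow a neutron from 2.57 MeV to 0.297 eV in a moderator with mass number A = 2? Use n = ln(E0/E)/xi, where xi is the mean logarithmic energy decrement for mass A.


xi = 1 + (A-1)^2/(2A)*ln((A-1)/(A+1)) = 0.7253469 (for A = 2)
n = ln(E0/E) / xi
n = ln(2.57e6 / 0.297) / 0.7253469
n = ln(8.653199e+06) / 0.7253469 = 22.022

22.022


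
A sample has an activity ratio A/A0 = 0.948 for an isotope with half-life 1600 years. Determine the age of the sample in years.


lambda = ln(2) / t_half = ln(2) / 1600 = 4.332170e-04 /yr
t = -ln(A/A0) / lambda
t = -ln(0.948) / 4.332170e-04
t = 123.27 yr

123.27


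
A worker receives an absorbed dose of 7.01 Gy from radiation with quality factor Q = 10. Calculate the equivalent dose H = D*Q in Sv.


H = D * Q
H = 7.01 * 10
H = 70.100 Sv

70.100


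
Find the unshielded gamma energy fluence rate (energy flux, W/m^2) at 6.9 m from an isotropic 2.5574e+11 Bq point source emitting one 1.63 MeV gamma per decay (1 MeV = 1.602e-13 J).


psi = A * E * 1.602e-13 / (4*pi*r^2)
psi = 2.5574e+11 * 1.63 * 1.602e-13 / (4*pi*6.9^2)
psi = 1.1162e-04 W/m^2

1.1162e-04


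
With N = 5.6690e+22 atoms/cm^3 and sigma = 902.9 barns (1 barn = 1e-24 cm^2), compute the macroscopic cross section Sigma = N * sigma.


Sigma = N * sigma_barns * 1e-24
Sigma = 5.6690e+22 * 902.9 * 1e-24
Sigma = 51.185 /cm

51.185


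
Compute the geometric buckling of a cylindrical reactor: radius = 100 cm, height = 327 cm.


B^2 = (2.405/R)^2 + (pi/H)^2
B^2 = (2.405/100)^2 + (pi/327)^2
B^2 = 6.7070e-04 /cm^2

6.7070e-04


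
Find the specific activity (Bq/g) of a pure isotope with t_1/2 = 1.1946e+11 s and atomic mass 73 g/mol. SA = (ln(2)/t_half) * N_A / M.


lambda = ln(2) / t_half = ln(2) / 1.1946e+11 = 5.802337e-12 /s
SA = lambda * N_A / M
SA = 5.802337e-12 * 6.022e23 / 73
SA = 4.7865e+10 Bq/g

4.7865e+10


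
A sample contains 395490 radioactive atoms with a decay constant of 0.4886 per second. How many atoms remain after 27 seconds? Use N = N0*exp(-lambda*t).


N = N0 * exp(-lambda * t)
N = 395490 * exp(-0.4886 * 27)
N = 0.73763

0.73763


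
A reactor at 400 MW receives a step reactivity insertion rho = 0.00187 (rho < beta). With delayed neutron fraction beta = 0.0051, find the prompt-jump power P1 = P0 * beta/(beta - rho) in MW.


P1/P0 = beta / (beta - rho)
P1/P0 = 0.0051 / (0.0051 - 0.00187) = 1.578947
P1 = 400 * 1.578947 = 631.58 MW

631.58


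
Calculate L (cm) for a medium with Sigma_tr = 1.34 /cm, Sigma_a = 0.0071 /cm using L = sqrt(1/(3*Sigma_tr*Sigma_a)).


D = 1 / (3 * Sigma_tr) = 1 / (3 * 1.34) = 0.2487562 cm
L = sqrt(D / Sigma_a)
L = sqrt(0.2487562 / 0.0071)
L = 5.9191 cm

5.9191


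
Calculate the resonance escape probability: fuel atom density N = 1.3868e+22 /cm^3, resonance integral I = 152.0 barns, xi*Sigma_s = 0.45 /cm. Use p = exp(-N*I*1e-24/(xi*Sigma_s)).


p = exp(-N * I * 1e-24 / (xi*Sigma_s))
p = exp(-1.3868e+22 * 152.0 * 1e-24 / 0.45)
p = 0.0092392

0.0092392


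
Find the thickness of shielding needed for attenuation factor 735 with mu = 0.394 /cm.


x = ln(factor) / mu
x = ln(735) / 0.394
x = 16.751 cm

16.751


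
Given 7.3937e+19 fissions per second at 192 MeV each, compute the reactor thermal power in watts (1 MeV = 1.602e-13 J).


P = fission_rate * E_MeV * 1.602e-13
P = 7.3937e+19 * 192 * 1.602e-13
P = 2.2742e+09 W

2.2742e+09


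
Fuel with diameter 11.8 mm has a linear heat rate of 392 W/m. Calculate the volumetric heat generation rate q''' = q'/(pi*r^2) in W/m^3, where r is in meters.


r = D / 2 / 1000 = 11.8 / 2 / 1000 = 0.0059 m
q''' = q' / (pi * r^2)
q''' = 392 / (pi * 0.0059^2)
q''' = 3.5845e+06 W/m^3

3.5845e+06


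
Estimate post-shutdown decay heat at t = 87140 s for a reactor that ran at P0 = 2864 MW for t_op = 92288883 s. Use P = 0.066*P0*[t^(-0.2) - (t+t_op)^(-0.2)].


P/P0 = 0.066 * [t^(-0.2) - (t + t_op)^(-0.2)]
P/P0 = 0.066 * [87140^(-0.2) - (87140 + 92288883)^(-0.2)]
P/P0 = 0.066 * [0.1027913 - 0.02552044] = 0.005099877
P = 2864 * 0.005099877 = 14.606 MW

14.606


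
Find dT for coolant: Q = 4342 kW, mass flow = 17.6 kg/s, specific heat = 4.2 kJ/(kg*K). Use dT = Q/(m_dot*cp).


dT = Q / (m_dot * cp)
dT = 4342 / (17.6 * 4.2)
dT = 58.739 C

58.739


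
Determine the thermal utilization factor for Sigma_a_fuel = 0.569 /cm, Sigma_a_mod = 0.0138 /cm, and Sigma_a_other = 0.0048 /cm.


f = Sigma_a_fuel / (Sigma_a_fuel + Sigma_a_mod + Sigma_a_other)
f = 0.569 / (0.569 + 0.0138 + 0.0048)
f = 0.96835

0.96835


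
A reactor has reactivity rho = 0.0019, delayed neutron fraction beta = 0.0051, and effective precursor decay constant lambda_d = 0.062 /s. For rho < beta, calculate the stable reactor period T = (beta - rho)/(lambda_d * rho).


T = (beta - rho) / (lambda_d * rho)
T = (0.0051 - 0.0019) / (0.062 * 0.0019)
T = 27.165 s

27.165


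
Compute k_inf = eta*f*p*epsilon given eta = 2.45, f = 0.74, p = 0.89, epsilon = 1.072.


k_inf = eta * f * p * epsilon
k_inf = 2.45 * 0.74 * 0.89 * 1.072
k_inf = 1.7297

1.7297


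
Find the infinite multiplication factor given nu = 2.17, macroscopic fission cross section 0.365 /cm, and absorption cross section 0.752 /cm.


k_inf = nu * Sigma_f / Sigma_a
k_inf = 2.17 * 0.365 / 0.752
k_inf = 1.0533

1.0533


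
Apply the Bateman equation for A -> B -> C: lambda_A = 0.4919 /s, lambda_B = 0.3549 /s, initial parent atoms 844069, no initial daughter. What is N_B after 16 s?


N_B(t) = lambda_A * N_A0 / (lambda_B - lambda_A) * [exp(-lambda_A*t) - exp(-lambda_B*t)]
exp(-0.4919*16) = 3.818816e-04; exp(-0.3549*16) = 0.003419025
N_B = 0.4919 * 844069 / (0.3549 - 0.4919) * (3.818816e-04 - 0.003419025)
N_B = 9204.5

9204.5


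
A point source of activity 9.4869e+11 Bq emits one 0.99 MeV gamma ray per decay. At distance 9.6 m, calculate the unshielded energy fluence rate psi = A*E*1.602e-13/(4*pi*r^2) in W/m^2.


psi = A * E * 1.602e-13 / (4*pi*r^2)
psi = 9.4869e+11 * 0.99 * 1.602e-13 / (4*pi*9.6^2)
psi = 1.2992e-04 W/m^2

1.2992e-04


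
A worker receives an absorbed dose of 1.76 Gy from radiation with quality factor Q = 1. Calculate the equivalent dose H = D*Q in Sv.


H = D * Q
H = 1.76 * 1
H = 1.7600 Sv

1.7600


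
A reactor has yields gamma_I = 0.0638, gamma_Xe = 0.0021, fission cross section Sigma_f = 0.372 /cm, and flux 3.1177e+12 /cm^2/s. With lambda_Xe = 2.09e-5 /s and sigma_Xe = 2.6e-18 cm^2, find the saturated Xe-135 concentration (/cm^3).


Xe_eq = (gamma_I + gamma_Xe) * Sigma_f * phi / (lambda_Xe + sigma_Xe * phi)
Numerator = (0.0638 + 0.0021) * 0.372 * 3.1177e+12 = 7.642979e+10
Denominator = 2.09e-5 + 2.6e-18 * 3.1177e+12 = 2.900602e-05
Xe_eq = 7.642979e+10 / 2.900602e-05 = 2.6350e+15 /cm^3

2.6350e+15


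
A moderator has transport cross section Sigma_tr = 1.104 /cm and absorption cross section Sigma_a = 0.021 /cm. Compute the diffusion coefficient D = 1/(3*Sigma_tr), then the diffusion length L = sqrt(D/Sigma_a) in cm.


D = 1 / (3 * Sigma_tr) = 1 / (3 * 1.104) = 0.3019324 cm
L = sqrt(D / Sigma_a)
L = sqrt(0.3019324 / 0.021)
L = 3.7918 cm

3.7918


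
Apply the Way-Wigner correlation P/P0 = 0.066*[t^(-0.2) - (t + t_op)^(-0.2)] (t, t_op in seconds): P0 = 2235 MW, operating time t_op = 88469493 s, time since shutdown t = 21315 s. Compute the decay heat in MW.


P/P0 = 0.066 * [t^(-0.2) - (t + t_op)^(-0.2)]
P/P0 = 0.066 * [21315^(-0.2) - (21315 + 88469493)^(-0.2)]
P/P0 = 0.066 * [0.1362269 - 0.02574070] = 0.007292089
P = 2235 * 0.007292089 = 16.298 MW

16.298


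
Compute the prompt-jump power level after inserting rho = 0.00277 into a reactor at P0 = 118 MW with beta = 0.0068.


P1/P0 = beta / (beta - rho)
P1/P0 = 0.0068 / (0.0068 - 0.00277) = 1.687345
P1 = 118 * 1.687345 = 199.11 MW

199.11


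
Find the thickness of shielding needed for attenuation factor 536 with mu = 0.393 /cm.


x = ln(factor) / mu
x = ln(536) / 0.393
x = 15.990 cm

15.990


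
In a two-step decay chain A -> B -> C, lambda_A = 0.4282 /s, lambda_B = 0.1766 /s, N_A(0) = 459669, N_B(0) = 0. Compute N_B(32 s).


N_B(t) = lambda_A * N_A0 / (lambda_B - lambda_A) * [exp(-lambda_A*t) - exp(-lambda_B*t)]
exp(-0.4282*32) = 1.119756e-06; exp(-0.1766*32) = 0.003513298
N_B = 0.4282 * 459669 / (0.1766 - 0.4282) * (1.119756e-06 - 0.003513298)
N_B = 2747.6

2747.6


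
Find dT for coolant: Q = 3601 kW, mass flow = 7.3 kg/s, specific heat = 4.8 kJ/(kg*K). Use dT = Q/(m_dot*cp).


dT = Q / (m_dot * cp)
dT = 3601 / (7.3 * 4.8)
dT = 102.77 C

102.77


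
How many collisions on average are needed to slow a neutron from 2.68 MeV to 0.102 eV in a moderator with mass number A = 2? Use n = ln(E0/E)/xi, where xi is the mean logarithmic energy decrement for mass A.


xi = 1 + (A-1)^2/(2A)*ln((A-1)/(A+1)) = 0.7253469 (for A = 2)
n = ln(E0/E) / xi
n = ln(2.68e6 / 0.102) / 0.7253469
n = ln(2.627451e+07) / 0.7253469 = 23.553

23.553


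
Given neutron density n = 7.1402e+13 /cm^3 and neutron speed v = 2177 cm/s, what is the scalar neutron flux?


phi = n * v
phi = 7.1402e+13 * 2177
phi = 1.5544e+17 /cm^2/s

1.5544e+17


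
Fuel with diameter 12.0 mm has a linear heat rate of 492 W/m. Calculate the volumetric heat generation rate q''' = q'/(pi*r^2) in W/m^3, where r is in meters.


r = D / 2 / 1000 = 12.0 / 2 / 1000 = 0.006 m
q''' = q' / (pi * r^2)
q''' = 492 / (pi * 0.006^2)
q''' = 4.3502e+06 W/m^3

4.3502e+06


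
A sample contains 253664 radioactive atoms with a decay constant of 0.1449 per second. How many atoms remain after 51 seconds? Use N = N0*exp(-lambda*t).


N = N0 * exp(-lambda * t)
N = 253664 * exp(-0.1449 * 51)
N = 156.63

156.63


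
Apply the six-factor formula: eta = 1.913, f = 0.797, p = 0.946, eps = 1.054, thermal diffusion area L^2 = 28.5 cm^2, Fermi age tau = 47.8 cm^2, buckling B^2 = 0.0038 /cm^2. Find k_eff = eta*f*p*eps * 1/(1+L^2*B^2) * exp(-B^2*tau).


k_inf = eta*f*p*eps = 1.913*0.797*0.946*1.054 = 1.520215
P_TNL = 1/(1 + L^2*B^2) = 1/(1 + 28.5*0.0038) = 0.9022828
P_FNL = exp(-B^2*tau) = exp(-0.0038*47.8) = 0.8339015
k_eff = k_inf * P_TNL * P_FNL = 1.520215 * 0.9022828 * 0.8339015
k_eff = 1.1438

1.1438


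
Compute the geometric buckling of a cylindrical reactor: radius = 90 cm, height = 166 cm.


B^2 = (2.405/R)^2 + (pi/H)^2
B^2 = (2.405/90)^2 + (pi/166)^2
B^2 = 0.0010722 /cm^2

0.0010722


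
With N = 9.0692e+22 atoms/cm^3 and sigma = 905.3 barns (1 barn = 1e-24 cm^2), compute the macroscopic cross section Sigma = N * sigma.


Sigma = N * sigma_barns * 1e-24
Sigma = 9.0692e+22 * 905.3 * 1e-24
Sigma = 82.103 /cm

82.103


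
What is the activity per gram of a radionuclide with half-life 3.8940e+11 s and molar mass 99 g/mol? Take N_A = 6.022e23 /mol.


lambda = ln(2) / t_half = ln(2) / 3.8940e+11 = 1.780039e-12 /s
SA = lambda * N_A / M
SA = 1.780039e-12 * 6.022e23 / 99
SA = 1.0828e+10 Bq/g

1.0828e+10


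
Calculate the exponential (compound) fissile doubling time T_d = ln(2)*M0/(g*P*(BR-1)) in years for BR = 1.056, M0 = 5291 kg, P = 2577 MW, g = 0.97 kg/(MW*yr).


Breeding gain G = BR - 1 = 1.056 - 1 = 0.056
Fissile production rate = g * P * G = 0.97 * 2577 * 0.056 = 139.98264 kg/yr
T_d = ln(2) * M0 / (g * P * G)
T_d = ln(2) * 5291 / 139.98264 = 26.199 yr

26.199


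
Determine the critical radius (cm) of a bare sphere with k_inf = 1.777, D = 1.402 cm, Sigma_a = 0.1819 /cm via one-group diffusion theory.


L^2 = D / Sigma_a = 1.402 / 0.1819 = 7.707532 cm^2
B_m^2 = (k_inf - 1) / L^2 = (1.777 - 1) / 7.707532 = 0.1008105 /cm^2
For a bare sphere: B_g = pi/R, so R_c = pi / sqrt(B_m^2)
R_c = pi / sqrt(0.1008105) = 9.8946 cm

9.8946


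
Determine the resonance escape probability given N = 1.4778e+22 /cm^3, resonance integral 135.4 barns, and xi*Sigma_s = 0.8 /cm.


p = exp(-N * I * 1e-24 / (xi*Sigma_s))
p = exp(-1.4778e+22 * 135.4 * 1e-24 / 0.8)
p = 0.081988

0.081988


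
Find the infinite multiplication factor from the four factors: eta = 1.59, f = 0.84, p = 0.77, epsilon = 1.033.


k_inf = eta * f * p * epsilon
k_inf = 1.59 * 0.84 * 0.77 * 1.033
k_inf = 1.0623

1.0623


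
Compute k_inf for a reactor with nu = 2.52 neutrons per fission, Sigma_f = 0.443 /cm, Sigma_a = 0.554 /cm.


k_inf = nu * Sigma_f / Sigma_a
k_inf = 2.52 * 0.443 / 0.554
k_inf = 2.0151

2.0151


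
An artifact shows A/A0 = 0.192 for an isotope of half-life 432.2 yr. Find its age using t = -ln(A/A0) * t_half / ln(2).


lambda = ln(2) / t_half = ln(2) / 432.2 = 0.001603765 /yr
t = -ln(A/A0) / lambda
t = -ln(0.192) / 0.001603765
t = 1029.0 yr

1029.0


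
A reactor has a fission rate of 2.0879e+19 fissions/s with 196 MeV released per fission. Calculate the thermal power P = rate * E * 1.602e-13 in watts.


P = fission_rate * E_MeV * 1.602e-13
P = 2.0879e+19 * 196 * 1.602e-13
P = 6.5558e+08 W

6.5558e+08


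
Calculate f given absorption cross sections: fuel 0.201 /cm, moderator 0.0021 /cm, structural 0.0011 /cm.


f = Sigma_a_fuel / (Sigma_a_fuel + Sigma_a_mod + Sigma_a_other)
f = 0.201 / (0.201 + 0.0021 + 0.0011)
f = 0.98433

0.98433


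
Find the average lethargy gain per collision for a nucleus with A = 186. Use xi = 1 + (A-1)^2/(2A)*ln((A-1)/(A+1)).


xi = 1 + (A-1)^2/(2A) * ln((A-1)/(A+1))
xi = 1 + (186-1)^2/(2*186) * ln((186-1)/(186 +1))
xi = 0.010714

0.010714


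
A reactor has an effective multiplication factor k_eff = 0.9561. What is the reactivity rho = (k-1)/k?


rho = (k_eff - 1) / k_eff
rho = (0.9561 - 1) / 0.9561
rho = -0.045916

-0.045916


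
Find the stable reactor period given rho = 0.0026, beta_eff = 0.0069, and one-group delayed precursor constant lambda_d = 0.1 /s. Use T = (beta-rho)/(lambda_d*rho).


T = (beta - rho) / (lambda_d * rho)
T = (0.0069 - 0.0026) / (0.1 * 0.0026)
T = 16.538 s

16.538


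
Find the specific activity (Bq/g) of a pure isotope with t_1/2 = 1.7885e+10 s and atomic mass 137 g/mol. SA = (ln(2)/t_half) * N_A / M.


lambda = ln(2) / t_half = ln(2) / 1.7885e+10 = 3.875578e-11 /s
SA = lambda * N_A / M
SA = 3.875578e-11 * 6.022e23 / 137
SA = 1.7036e+11 Bq/g

1.7036e+11


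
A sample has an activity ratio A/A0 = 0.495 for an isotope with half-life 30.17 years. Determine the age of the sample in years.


lambda = ln(2) / t_half = ln(2) / 30.17 = 0.02297472 /yr
t = -ln(A/A0) / lambda
t = -ln(0.495) / 0.02297472
t = 30.607 yr

30.607


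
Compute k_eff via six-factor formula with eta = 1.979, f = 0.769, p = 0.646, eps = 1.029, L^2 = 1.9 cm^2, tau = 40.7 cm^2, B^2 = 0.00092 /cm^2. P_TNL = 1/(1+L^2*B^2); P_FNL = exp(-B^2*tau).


k_inf = eta*f*p*eps = 1.979*0.769*0.646*1.029 = 1.011626
P_TNL = 1/(1 + L^2*B^2) = 1/(1 + 1.9*0.00092) = 0.9982551
P_FNL = exp(-B^2*tau) = exp(-0.00092*40.7) = 0.9632484
k_eff = k_inf * P_TNL * P_FNL = 1.011626 * 0.9982551 * 0.9632484
k_eff = 0.97275

0.97275


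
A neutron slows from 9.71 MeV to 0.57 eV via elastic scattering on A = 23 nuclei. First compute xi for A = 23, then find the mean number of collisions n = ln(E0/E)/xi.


xi = 1 + (A-1)^2/(2A)*ln((A-1)/(A+1)) = 0.08448899 (for A = 23)
n = ln(E0/E) / xi
n = ln(9.71e6 / 0.57) / 0.08448899
n = ln(1.703509e+07) / 0.08448899 = 197.08

197.08


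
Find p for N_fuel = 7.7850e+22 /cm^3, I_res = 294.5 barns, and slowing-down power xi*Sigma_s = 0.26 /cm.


p = exp(-N * I * 1e-24 / (xi*Sigma_s))
p = exp(-7.7850e+22 * 294.5 * 1e-24 / 0.26)
p = 5.0567e-39

5.0567e-39


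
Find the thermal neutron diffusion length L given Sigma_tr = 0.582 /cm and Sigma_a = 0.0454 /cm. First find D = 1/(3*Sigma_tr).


D = 1 / (3 * Sigma_tr) = 1 / (3 * 0.582) = 0.5727377 cm
L = sqrt(D / Sigma_a)
L = sqrt(0.5727377 / 0.0454)
L = 3.5518 cm

3.5518


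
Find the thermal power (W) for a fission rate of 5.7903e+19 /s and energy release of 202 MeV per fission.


P = fission_rate * E_MeV * 1.602e-13
P = 5.7903e+19 * 202 * 1.602e-13
P = 1.8738e+09 W

1.8738e+09


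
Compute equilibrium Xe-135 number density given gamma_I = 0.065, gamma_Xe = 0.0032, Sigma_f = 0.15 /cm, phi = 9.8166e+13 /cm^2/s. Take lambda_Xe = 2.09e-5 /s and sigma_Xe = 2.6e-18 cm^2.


Xe_eq = (gamma_I + gamma_Xe) * Sigma_f * phi / (lambda_Xe + sigma_Xe * phi)
Numerator = (0.065 + 0.0032) * 0.15 * 9.8166e+13 = 1.004238e+12
Denominator = 2.09e-5 + 2.6e-18 * 9.8166e+13 = 2.761316e-04
Xe_eq = 1.004238e+12 / 2.761316e-04 = 3.6368e+15 /cm^3

3.6368e+15


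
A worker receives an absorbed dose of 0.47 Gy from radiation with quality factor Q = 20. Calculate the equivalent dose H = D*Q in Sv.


H = D * Q
H = 0.47 * 20
H = 9.4000 Sv

9.4000


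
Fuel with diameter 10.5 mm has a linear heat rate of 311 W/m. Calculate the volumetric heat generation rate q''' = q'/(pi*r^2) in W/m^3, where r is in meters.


r = D / 2 / 1000 = 10.5 / 2 / 1000 = 0.00525 m
q''' = q' / (pi * r^2)
q''' = 311 / (pi * 0.00525^2)
q''' = 3.5916e+06 W/m^3

3.5916e+06


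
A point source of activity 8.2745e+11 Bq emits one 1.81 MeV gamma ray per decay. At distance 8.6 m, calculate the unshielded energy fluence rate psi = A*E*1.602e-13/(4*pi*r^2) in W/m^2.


psi = A * E * 1.602e-13 / (4*pi*r^2)
psi = 8.2745e+11 * 1.81 * 1.602e-13 / (4*pi*8.6^2)
psi = 2.5815e-04 W/m^2

2.5815e-04


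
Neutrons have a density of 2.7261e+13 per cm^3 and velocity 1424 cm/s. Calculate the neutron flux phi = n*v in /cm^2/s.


phi = n * v
phi = 2.7261e+13 * 1424
phi = 3.8820e+16 /cm^2/s

3.8820e+16


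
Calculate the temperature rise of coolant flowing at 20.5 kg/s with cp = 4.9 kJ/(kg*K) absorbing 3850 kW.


dT = Q / (m_dot * cp)
dT = 3850 / (20.5 * 4.9)
dT = 38.328 C

38.328


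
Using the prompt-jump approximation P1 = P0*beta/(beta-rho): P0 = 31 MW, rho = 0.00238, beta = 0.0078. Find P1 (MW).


P1/P0 = beta / (beta - rho)
P1/P0 = 0.0078 / (0.0078 - 0.00238) = 1.439114
P1 = 31 * 1.439114 = 44.613 MW

44.613


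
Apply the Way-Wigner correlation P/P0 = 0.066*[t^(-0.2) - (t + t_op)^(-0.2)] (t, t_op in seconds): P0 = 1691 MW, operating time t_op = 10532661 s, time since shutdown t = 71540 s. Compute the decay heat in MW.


P/P0 = 0.066 * [t^(-0.2) - (t + t_op)^(-0.2)]
P/P0 = 0.066 * [71540^(-0.2) - (71540 + 10532661)^(-0.2)]
P/P0 = 0.066 * [0.1069277 - 0.03934635] = 0.004460369
P = 1691 * 0.004460369 = 7.5425 MW

7.5425


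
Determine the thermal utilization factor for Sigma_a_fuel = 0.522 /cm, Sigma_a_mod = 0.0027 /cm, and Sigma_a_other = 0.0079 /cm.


f = Sigma_a_fuel / (Sigma_a_fuel + Sigma_a_mod + Sigma_a_other)
f = 0.522 / (0.522 + 0.0027 + 0.0079)
f = 0.98010

0.98010


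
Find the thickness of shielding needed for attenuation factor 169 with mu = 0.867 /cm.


x = ln(factor) / mu
x = ln(169) / 0.867
x = 5.9168 cm

5.9168


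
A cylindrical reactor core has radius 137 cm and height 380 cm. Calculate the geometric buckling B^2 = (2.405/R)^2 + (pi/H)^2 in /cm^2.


B^2 = (2.405/R)^2 + (pi/H)^2
B^2 = (2.405/137)^2 + (pi/380)^2
B^2 = 3.7652e-04 /cm^2

3.7652e-04


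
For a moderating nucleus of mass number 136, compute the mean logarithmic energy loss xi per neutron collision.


xi = 1 + (A-1)^2/(2A) * ln((A-1)/(A+1))
xi = 1 + (136-1)^2/(2*136) * ln((136-1)/(136 +1))
xi = 0.014634

0.014634


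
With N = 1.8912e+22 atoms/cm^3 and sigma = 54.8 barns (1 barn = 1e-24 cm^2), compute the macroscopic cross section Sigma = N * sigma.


Sigma = N * sigma_barns * 1e-24
Sigma = 1.8912e+22 * 54.8 * 1e-24
Sigma = 1.0364 /cm

1.0364


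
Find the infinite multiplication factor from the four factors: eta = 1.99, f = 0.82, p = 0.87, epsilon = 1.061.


k_inf = eta * f * p * epsilon
k_inf = 1.99 * 0.82 * 0.87 * 1.061
k_inf = 1.5063

1.5063


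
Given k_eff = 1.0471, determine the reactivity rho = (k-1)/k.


rho = (k_eff - 1) / k_eff
rho = (1.0471 - 1) / 1.0471
rho = 0.044981

0.044981


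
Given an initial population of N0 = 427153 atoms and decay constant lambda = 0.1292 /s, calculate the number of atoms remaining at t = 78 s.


N = N0 * exp(-lambda * t)
N = 427153 * exp(-0.1292 * 78)
N = 17.945

17.945


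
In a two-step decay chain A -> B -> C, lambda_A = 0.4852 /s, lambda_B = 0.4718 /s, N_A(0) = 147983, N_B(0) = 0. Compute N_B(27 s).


N_B(t) = lambda_A * N_A0 / (lambda_B - lambda_A) * [exp(-lambda_A*t) - exp(-lambda_B*t)]
exp(-0.4852*27) = 2.044413e-06; exp(-0.4718*27) = 2.935596e-06
N_B = 0.4852 * 147983 / (0.4718 - 0.4852) * (2.044413e-06 - 2.935596e-06)
N_B = 4.7752

4.7752


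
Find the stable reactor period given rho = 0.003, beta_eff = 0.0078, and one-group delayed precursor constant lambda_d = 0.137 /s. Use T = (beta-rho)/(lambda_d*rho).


T = (beta - rho) / (lambda_d * rho)
T = (0.0078 - 0.003) / (0.137 * 0.003)
T = 11.679 s

11.679


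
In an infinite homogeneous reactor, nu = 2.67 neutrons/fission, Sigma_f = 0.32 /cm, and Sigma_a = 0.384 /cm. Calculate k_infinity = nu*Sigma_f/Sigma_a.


k_inf = nu * Sigma_f / Sigma_a
k_inf = 2.67 * 0.32 / 0.384
k_inf = 2.2250

2.2250


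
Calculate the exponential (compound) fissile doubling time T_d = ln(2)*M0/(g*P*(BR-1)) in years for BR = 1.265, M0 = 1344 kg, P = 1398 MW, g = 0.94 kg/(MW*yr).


Breeding gain G = BR - 1 = 1.265 - 1 = 0.265
Fissile production rate = g * P * G = 0.94 * 1398 * 0.265 = 348.2418 kg/yr
T_d = ln(2) * M0 / (g * P * G)
T_d = ln(2) * 1344 / 348.2418 = 2.6751 yr

2.6751


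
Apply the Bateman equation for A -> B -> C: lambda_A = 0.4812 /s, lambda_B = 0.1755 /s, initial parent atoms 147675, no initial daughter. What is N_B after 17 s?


N_B(t) = lambda_A * N_A0 / (lambda_B - lambda_A) * [exp(-lambda_A*t) - exp(-lambda_B*t)]
exp(-0.4812*17) = 2.800899e-04; exp(-0.1755*17) = 0.05061537
N_B = 0.4812 * 147675 / (0.1755 - 0.4812) * (2.800899e-04 - 0.05061537)
N_B = 11701

11701


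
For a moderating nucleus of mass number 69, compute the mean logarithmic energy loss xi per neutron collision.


xi = 1 + (A-1)^2/(2A) * ln((A-1)/(A+1))
xi = 1 + (69-1)^2/(2*69) * ln((69-1)/(69 +1))
xi = 0.028707

0.028707


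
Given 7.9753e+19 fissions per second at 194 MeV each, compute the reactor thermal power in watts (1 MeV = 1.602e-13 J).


P = fission_rate * E_MeV * 1.602e-13
P = 7.9753e+19 * 194 * 1.602e-13
P = 2.4786e+09 W

2.4786e+09


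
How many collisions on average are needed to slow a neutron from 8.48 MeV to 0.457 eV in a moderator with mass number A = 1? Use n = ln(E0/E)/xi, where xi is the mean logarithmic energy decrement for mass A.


xi = 1 + (A-1)^2/(2A)*ln((A-1)/(A+1)) = 1 (for A = 1)
n = ln(E0/E) / xi
n = ln(8.48e6 / 0.457) / 1
n = ln(1.855580e+07) / 1 = 16.736

16.736


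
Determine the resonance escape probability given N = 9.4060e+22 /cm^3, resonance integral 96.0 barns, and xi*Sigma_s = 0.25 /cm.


p = exp(-N * I * 1e-24 / (xi*Sigma_s))
p = exp(-9.4060e+22 * 96.0 * 1e-24 / 0.25)
p = 2.0592e-16

2.0592e-16


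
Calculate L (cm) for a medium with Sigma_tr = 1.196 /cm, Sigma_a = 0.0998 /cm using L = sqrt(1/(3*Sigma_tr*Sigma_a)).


D = 1 / (3 * Sigma_tr) = 1 / (3 * 1.196) = 0.2787068 cm
L = sqrt(D / Sigma_a)
L = sqrt(0.2787068 / 0.0998)
L = 1.6711 cm

1.6711


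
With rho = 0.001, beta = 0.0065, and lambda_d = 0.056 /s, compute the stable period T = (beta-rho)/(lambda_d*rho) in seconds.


T = (beta - rho) / (lambda_d * rho)
T = (0.0065 - 0.001) / (0.056 * 0.001)
T = 98.214 s

98.214


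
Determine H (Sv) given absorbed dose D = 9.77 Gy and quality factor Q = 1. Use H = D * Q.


H = D * Q
H = 9.77 * 1
H = 9.7700 Sv

9.7700


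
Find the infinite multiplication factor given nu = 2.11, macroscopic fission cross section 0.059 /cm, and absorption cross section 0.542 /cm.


k_inf = nu * Sigma_f / Sigma_a
k_inf = 2.11 * 0.059 / 0.542
k_inf = 0.22969

0.22969


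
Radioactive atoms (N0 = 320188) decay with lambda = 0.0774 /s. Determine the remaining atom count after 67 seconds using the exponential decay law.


N = N0 * exp(-lambda * t)
N = 320188 * exp(-0.0774 * 67)
N = 1791.6

1791.6


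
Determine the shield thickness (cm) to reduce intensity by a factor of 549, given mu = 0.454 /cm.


x = ln(factor) / mu
x = ln(549) / 0.454
x = 13.894 cm

13.894


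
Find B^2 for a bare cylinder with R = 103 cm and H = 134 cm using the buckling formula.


B^2 = (2.405/R)^2 + (pi/H)^2
B^2 = (2.405/103)^2 + (pi/134)^2
B^2 = 0.0010949 /cm^2

0.0010949


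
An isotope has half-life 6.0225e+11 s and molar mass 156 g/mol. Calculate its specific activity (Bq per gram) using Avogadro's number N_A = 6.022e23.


lambda = ln(2) / t_half = ln(2) / 6.0225e+11 = 1.150929e-12 /s
SA = lambda * N_A / M
SA = 1.150929e-12 * 6.022e23 / 156
SA = 4.4429e+09 Bq/g

4.4429e+09


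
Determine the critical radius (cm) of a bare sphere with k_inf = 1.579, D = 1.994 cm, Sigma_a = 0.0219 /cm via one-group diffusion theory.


L^2 = D / Sigma_a = 1.994 / 0.0219 = 91.05023 cm^2
B_m^2 = (k_inf - 1) / L^2 = (1.579 - 1) / 91.05023 = 0.006359127 /cm^2
For a bare sphere: B_g = pi/R, so R_c = pi / sqrt(B_m^2)
R_c = pi / sqrt(0.006359127) = 39.396 cm

39.396


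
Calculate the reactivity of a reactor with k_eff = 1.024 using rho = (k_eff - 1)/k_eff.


rho = (k_eff - 1) / k_eff
rho = (1.024 - 1) / 1.024
rho = 0.023438

0.023438


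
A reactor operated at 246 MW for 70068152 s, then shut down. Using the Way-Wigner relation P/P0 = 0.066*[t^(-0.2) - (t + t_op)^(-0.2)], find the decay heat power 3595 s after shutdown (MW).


P/P0 = 0.066 * [t^(-0.2) - (t + t_op)^(-0.2)]
P/P0 = 0.066 * [3595^(-0.2) - (3595 + 70068152)^(-0.2)]
P/P0 = 0.066 * [0.1944734 - 0.02697065] = 0.01105518
P = 246 * 0.01105518 = 2.7196 MW

2.7196


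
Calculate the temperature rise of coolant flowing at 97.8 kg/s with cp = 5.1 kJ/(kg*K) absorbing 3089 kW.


dT = Q / (m_dot * cp)
dT = 3089 / (97.8 * 5.1)
dT = 6.1931 C

6.1931


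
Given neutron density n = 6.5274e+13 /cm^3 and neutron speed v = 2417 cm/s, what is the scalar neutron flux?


phi = n * v
phi = 6.5274e+13 * 2417
phi = 1.5777e+17 /cm^2/s

1.5777e+17


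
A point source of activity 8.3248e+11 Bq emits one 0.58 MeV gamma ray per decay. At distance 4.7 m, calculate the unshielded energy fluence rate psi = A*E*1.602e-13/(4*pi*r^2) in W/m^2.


psi = A * E * 1.602e-13 / (4*pi*r^2)
psi = 8.3248e+11 * 0.58 * 1.602e-13 / (4*pi*4.7^2)
psi = 2.7865e-04 W/m^2

2.7865e-04


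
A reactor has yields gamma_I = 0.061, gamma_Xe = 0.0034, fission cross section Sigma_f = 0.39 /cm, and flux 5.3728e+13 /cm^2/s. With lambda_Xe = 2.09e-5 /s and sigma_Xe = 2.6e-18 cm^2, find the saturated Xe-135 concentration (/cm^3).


Xe_eq = (gamma_I + gamma_Xe) * Sigma_f * phi / (lambda_Xe + sigma_Xe * phi)
Numerator = (0.061 + 0.0034) * 0.39 * 5.3728e+13 = 1.349432e+12
Denominator = 2.09e-5 + 2.6e-18 * 5.3728e+13 = 1.605928e-04
Xe_eq = 1.349432e+12 / 1.605928e-04 = 8.4028e+15 /cm^3

8.4028e+15


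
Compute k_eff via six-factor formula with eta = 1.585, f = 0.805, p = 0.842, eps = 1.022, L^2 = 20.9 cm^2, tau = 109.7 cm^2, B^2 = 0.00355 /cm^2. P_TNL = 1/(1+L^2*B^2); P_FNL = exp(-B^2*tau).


k_inf = eta*f*p*eps = 1.585*0.805*0.842*1.022 = 1.097964
P_TNL = 1/(1 + L^2*B^2) = 1/(1 + 20.9*0.00355) = 0.9309297
P_FNL = exp(-B^2*tau) = exp(-0.00355*109.7) = 0.6774395
k_eff = k_inf * P_TNL * P_FNL = 1.097964 * 0.9309297 * 0.6774395
k_eff = 0.69243

0.69243


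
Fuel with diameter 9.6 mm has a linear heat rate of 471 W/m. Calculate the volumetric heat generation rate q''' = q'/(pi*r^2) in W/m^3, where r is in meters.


r = D / 2 / 1000 = 9.6 / 2 / 1000 = 0.0048 m
q''' = q' / (pi * r^2)
q''' = 471 / (pi * 0.0048^2)
q''' = 6.5071e+06 W/m^3

6.5071e+06


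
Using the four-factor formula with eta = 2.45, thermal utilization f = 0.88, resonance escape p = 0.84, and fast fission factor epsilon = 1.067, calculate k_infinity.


k_inf = eta * f * p * epsilon
k_inf = 2.45 * 0.88 * 0.84 * 1.067
k_inf = 1.9324

1.9324


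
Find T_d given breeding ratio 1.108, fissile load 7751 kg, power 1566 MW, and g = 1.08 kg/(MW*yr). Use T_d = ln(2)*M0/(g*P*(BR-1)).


Breeding gain G = BR - 1 = 1.108 - 1 = 0.108
Fissile production rate = g * P * G = 1.08 * 1566 * 0.108 = 182.65824 kg/yr
T_d = ln(2) * M0 / (g * P * G)
T_d = ln(2) * 7751 / 182.65824 = 29.413 yr

29.413


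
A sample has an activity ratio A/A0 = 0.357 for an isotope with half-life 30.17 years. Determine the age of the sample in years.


lambda = ln(2) / t_half = ln(2) / 30.17 = 0.02297472 /yr
t = -ln(A/A0) / lambda
t = -ln(0.357) / 0.02297472
t = 44.833 yr

44.833


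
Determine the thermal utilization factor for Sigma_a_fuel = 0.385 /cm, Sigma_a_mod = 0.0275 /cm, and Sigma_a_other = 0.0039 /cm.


f = Sigma_a_fuel / (Sigma_a_fuel + Sigma_a_mod + Sigma_a_other)
f = 0.385 / (0.385 + 0.0275 + 0.0039)
f = 0.92459

0.92459


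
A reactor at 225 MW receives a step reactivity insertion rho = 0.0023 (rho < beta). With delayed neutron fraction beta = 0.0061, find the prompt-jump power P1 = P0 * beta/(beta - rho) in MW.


P1/P0 = beta / (beta - rho)
P1/P0 = 0.0061 / (0.0061 - 0.0023) = 1.605263
P1 = 225 * 1.605263 = 361.18 MW

361.18


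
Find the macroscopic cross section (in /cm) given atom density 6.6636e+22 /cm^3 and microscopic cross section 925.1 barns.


Sigma = N * sigma_barns * 1e-24
Sigma = 6.6636e+22 * 925.1 * 1e-24
Sigma = 61.645 /cm

61.645
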